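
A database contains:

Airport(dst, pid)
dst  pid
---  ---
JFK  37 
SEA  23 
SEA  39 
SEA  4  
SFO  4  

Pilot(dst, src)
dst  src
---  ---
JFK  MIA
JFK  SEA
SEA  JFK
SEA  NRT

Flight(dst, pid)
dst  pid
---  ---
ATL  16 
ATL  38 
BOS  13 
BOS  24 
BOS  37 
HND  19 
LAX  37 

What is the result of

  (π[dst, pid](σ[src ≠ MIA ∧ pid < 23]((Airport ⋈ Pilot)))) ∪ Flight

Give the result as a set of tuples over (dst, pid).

{(ATL, 16), (ATL, 38), (BOS, 13), (BOS, 24), (BOS, 37), (HND, 19), (LAX, 37), (SEA, 4)}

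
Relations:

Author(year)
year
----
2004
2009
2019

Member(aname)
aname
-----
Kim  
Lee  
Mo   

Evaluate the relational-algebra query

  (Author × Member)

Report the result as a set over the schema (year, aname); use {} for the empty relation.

{(2004, Kim), (2004, Lee), (2004, Mo), (2009, Kim), (2009, Lee), (2009, Mo), (2019, Kim), (2019, Lee), (2019, Mo)}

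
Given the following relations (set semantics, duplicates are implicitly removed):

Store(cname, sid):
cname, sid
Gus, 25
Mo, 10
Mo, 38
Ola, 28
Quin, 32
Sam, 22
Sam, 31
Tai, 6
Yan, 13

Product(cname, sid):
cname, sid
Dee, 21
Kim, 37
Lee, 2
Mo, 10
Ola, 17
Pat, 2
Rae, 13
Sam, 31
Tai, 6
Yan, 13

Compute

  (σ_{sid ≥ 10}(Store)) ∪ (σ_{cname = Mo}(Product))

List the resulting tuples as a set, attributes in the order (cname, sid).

{(Gus, 25), (Mo, 10), (Mo, 38), (Ola, 28), (Quin, 32), (Sam, 22), (Sam, 31), (Yan, 13)}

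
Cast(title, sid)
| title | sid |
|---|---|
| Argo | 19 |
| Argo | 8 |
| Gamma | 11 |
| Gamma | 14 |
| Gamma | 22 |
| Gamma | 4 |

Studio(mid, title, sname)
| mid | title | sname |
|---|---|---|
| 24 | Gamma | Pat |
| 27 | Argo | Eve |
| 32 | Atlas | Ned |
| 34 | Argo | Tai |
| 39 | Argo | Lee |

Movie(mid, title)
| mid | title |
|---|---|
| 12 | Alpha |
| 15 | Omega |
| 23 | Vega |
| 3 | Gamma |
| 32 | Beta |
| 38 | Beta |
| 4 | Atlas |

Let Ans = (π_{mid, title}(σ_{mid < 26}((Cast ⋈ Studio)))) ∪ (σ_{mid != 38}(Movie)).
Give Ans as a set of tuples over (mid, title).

{(12, Alpha), (15, Omega), (23, Vega), (24, Gamma), (3, Gamma), (32, Beta), (4, Atlas)}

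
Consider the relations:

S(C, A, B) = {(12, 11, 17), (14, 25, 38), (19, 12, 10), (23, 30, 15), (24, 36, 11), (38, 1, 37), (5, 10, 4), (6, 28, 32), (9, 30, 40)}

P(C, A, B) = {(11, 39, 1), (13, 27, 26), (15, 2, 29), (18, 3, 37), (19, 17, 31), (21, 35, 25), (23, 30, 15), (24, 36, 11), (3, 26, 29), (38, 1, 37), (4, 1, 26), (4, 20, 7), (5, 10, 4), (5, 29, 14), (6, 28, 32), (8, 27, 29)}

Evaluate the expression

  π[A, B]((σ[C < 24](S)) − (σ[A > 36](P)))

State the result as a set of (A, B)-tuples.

{(10, 4), (11, 17), (12, 10), (25, 38), (28, 32), (30, 15), (30, 40)}

σ[C < 24]: keep tuples satisfying C < 24 → {(12, 11, 17), (14, 25, 38), (19, 12, 10), (23, 30, 15), (5, 10, 4), (6, 28, 32), (9, 30, 40)}
σ[A > 36]: keep tuples satisfying A > 36 → {(11, 39, 1)}
Difference: {(12, 11, 17), (14, 25, 38), (19, 12, 10), (23, 30, 15), (5, 10, 4), (6, 28, 32), (9, 30, 40)} with {(11, 39, 1)} → {(12, 11, 17), (14, 25, 38), (19, 12, 10), (23, 30, 15), (5, 10, 4), (6, 28, 32), (9, 30, 40)}
π_{A, B} gives {(10, 4), (11, 17), (12, 10), (25, 38), (28, 32), (30, 15), (30, 40)}.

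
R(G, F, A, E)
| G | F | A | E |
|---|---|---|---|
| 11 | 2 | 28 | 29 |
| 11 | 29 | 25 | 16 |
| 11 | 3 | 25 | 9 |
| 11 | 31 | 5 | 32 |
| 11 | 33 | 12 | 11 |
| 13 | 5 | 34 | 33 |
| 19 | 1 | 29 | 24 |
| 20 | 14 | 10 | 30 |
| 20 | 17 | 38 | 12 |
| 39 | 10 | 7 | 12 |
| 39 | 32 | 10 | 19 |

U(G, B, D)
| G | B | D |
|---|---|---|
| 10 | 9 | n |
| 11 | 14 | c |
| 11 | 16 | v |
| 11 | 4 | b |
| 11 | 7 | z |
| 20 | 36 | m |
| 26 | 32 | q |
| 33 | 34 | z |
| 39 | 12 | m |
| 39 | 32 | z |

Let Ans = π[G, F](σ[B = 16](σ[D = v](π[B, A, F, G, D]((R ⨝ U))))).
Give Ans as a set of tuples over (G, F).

{(11, 2), (11, 29), (11, 3), (11, 31), (11, 33)}

R ⋈ U (natural join on G): {(11, 2, 28, 29, 14, c), (11, 2, 28, 29, 16, v), (11, 2, 28, 29, 4, b), (11, 2, 28, 29, 7, z), (11, 29, 25, 16, 14, c), (11, 29, 25, 16, 16, v), (11, 29, 25, 16, 4, b), (11, 29, 25, 16, 7, z), (11, 3, 25, 9, 14, c), (11, 3, 25, 9, 16, v), (11, 3, 25, 9, 4, b), (11, 3, 25, 9, 7, z), (11, 31, 5, 32, 14, c), (11, 31, 5, 32, 16, v), (11, 31, 5, 32, 4, b), (11, 31, 5, 32, 7, z), (11, 33, 12, 11, 14, c), (11, 33, 12, 11, 16, v), (11, 33, 12, 11, 4, b), (11, 33, 12, 11, 7, z), (20, 14, 10, 30, 36, m), (20, 17, 38, 12, 36, m), (39, 10, 7, 12, 12, m), (39, 10, 7, 12, 32, z), (39, 32, 10, 19, 12, m), (39, 32, 10, 19, 32, z)}
Keep only column(s) B, A, F, G, D: {(12, 10, 32, 39, m), (12, 7, 10, 39, m), (14, 12, 33, 11, c), (14, 25, 29, 11, c), (14, 25, 3, 11, c), (14, 28, 2, 11, c), (14, 5, 31, 11, c), (16, 12, 33, 11, v), (16, 25, 29, 11, v), (16, 25, 3, 11, v), (16, 28, 2, 11, v), (16, 5, 31, 11, v), (32, 10, 32, 39, z), (32, 7, 10, 39, z), (36, 10, 14, 20, m), (36, 38, 17, 20, m), (4, 12, 33, 11, b), (4, 25, 29, 11, b), (4, 25, 3, 11, b), (4, 28, 2, 11, b), (4, 5, 31, 11, b), (7, 12, 33, 11, z), (7, 25, 29, 11, z), (7, 25, 3, 11, z), (7, 28, 2, 11, z), (7, 5, 31, 11, z)}
Apply σ_{D = v}; surviving tuples: {(16, 12, 33, 11, v), (16, 25, 29, 11, v), (16, 25, 3, 11, v), (16, 28, 2, 11, v), (16, 5, 31, 11, v)}
Apply σ_{B = 16}; surviving tuples: {(16, 12, 33, 11, v), (16, 25, 29, 11, v), (16, 25, 3, 11, v), (16, 28, 2, 11, v), (16, 5, 31, 11, v)}
Keep only column(s) G, F: {(11, 2), (11, 29), (11, 3), (11, 31), (11, 33)}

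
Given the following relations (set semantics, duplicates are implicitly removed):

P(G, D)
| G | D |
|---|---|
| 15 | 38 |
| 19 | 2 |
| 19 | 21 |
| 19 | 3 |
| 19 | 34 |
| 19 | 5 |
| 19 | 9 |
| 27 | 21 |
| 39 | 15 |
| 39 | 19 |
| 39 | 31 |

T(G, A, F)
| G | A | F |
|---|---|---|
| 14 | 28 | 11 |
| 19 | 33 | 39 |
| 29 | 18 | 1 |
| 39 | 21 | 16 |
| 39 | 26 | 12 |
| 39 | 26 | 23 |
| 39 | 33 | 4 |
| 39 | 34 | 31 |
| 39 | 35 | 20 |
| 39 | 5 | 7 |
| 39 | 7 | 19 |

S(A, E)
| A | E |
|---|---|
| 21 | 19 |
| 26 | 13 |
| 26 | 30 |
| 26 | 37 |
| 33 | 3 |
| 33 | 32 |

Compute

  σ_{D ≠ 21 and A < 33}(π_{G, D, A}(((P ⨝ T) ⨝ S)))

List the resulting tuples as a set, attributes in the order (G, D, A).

Natural join on G: {(19, 2, 33, 39), (19, 21, 33, 39), (19, 3, 33, 39), (19, 34, 33, 39), (19, 5, 33, 39), (19, 9, 33, 39), (39, 15, 21, 16), (39, 15, 26, 12), (39, 15, 26, 23), (39, 15, 33, 4), (39, 15, 34, 31), (39, 15, 35, 20), (39, 15, 5, 7), (39, 15, 7, 19), (39, 19, 21, 16), (39, 19, 26, 12), (39, 19, 26, 23), (39, 19, 33, 4), (39, 19, 34, 31), (39, 19, 35, 20), (39, 19, 5, 7), (39, 19, 7, 19), (39, 31, 21, 16), (39, 31, 26, 12), (39, 31, 26, 23), (39, 31, 33, 4), (39, 31, 34, 31), (39, 31, 35, 20), (39, 31, 5, 7), (39, 31, 7, 19)}
Natural join on A: {(19, 2, 33, 39, 3), (19, 2, 33, 39, 32), (19, 21, 33, 39, 3), (19, 21, 33, 39, 32), (19, 3, 33, 39, 3), (19, 3, 33, 39, 32), (19, 34, 33, 39, 3), (19, 34, 33, 39, 32), (19, 5, 33, 39, 3), (19, 5, 33, 39, 32), (19, 9, 33, 39, 3), (19, 9, 33, 39, 32), (39, 15, 21, 16, 19), (39, 15, 26, 12, 13), (39, 15, 26, 12, 30), (39, 15, 26, 12, 37), (39, 15, 26, 23, 13), (39, 15, 26, 23, 30), (39, 15, 26, 23, 37), (39, 15, 33, 4, 3), (39, 15, 33, 4, 32), (39, 19, 21, 16, 19), (39, 19, 26, 12, 13), (39, 19, 26, 12, 30), (39, 19, 26, 12, 37), (39, 19, 26, 23, 13), (39, 19, 26, 23, 30), (39, 19, 26, 23, 37), (39, 19, 33, 4, 3), (39, 19, 33, 4, 32), (39, 31, 21, 16, 19), (39, 31, 26, 12, 13), (39, 31, 26, 12, 30), (39, 31, 26, 12, 37), (39, 31, 26, 23, 13), (39, 31, 26, 23, 30), (39, 31, 26, 23, 37), (39, 31, 33, 4, 3), (39, 31, 33, 4, 32)}
π[G, D, A]: project onto (G, D, A) (24 duplicate(s) eliminated) → {(19, 2, 33), (19, 21, 33), (19, 3, 33), (19, 34, 33), (19, 5, 33), (19, 9, 33), (39, 15, 21), (39, 15, 26), (39, 15, 33), (39, 19, 21), (39, 19, 26), (39, 19, 33), (39, 31, 21), (39, 31, 26), (39, 31, 33)}
σ[D ≠ 21 and A < 33]: keep tuples satisfying D ≠ 21 and A < 33 → {(39, 15, 21), (39, 15, 26), (39, 19, 21), (39, 19, 26), (39, 31, 21), (39, 31, 26)}

{(39, 15, 21), (39, 15, 26), (39, 19, 21), (39, 19, 26), (39, 31, 21), (39, 31, 26)}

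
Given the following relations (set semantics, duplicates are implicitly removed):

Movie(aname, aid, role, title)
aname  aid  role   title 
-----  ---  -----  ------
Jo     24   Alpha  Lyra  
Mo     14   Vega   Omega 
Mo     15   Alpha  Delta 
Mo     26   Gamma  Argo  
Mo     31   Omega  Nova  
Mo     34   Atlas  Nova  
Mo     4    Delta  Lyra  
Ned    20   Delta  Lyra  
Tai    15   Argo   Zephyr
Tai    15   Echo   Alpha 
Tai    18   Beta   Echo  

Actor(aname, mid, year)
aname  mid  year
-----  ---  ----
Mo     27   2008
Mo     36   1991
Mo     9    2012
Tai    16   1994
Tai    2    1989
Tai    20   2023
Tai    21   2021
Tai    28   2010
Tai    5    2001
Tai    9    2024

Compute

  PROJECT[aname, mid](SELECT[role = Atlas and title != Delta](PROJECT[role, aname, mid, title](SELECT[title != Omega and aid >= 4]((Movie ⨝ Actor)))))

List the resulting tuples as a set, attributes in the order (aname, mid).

{(Mo, 27), (Mo, 36), (Mo, 9)}

Joining Movie and Actor on aname yields {(Mo, 14, Vega, Omega, 27, 2008), (Mo, 14, Vega, Omega, 36, 1991), (Mo, 14, Vega, Omega, 9, 2012), (Mo, 15, Alpha, Delta, 27, 2008), (Mo, 15, Alpha, Delta, 36, 1991), (Mo, 15, Alpha, Delta, 9, 2012), (Mo, 26, Gamma, Argo, 27, 2008), (Mo, 26, Gamma, Argo, 36, 1991), (Mo, 26, Gamma, Argo, 9, 2012), (Mo, 31, Omega, Nova, 27, 2008), (Mo, 31, Omega, Nova, 36, 1991), (Mo, 31, Omega, Nova, 9, 2012), (Mo, 34, Atlas, Nova, 27, 2008), (Mo, 34, Atlas, Nova, 36, 1991), (Mo, 34, Atlas, Nova, 9, 2012), (Mo, 4, Delta, Lyra, 27, 2008), (Mo, 4, Delta, Lyra, 36, 1991), (Mo, 4, Delta, Lyra, 9, 2012), (Tai, 15, Argo, Zephyr, 16, 1994), (Tai, 15, Argo, Zephyr, 2, 1989), (Tai, 15, Argo, Zephyr, 20, 2023), (Tai, 15, Argo, Zephyr, 21, 2021), (Tai, 15, Argo, Zephyr, 28, 2010), (Tai, 15, Argo, Zephyr, 5, 2001), (Tai, 15, Argo, Zephyr, 9, 2024), (Tai, 15, Echo, Alpha, 16, 1994), (Tai, 15, Echo, Alpha, 2, 1989), (Tai, 15, Echo, Alpha, 20, 2023), (Tai, 15, Echo, Alpha, 21, 2021), (Tai, 15, Echo, Alpha, 28, 2010), (Tai, 15, Echo, Alpha, 5, 2001), (Tai, 15, Echo, Alpha, 9, 2024), (Tai, 18, Beta, Echo, 16, 1994), (Tai, 18, Beta, Echo, 2, 1989), (Tai, 18, Beta, Echo, 20, 2023), (Tai, 18, Beta, Echo, 21, 2021), (Tai, 18, Beta, Echo, 28, 2010), (Tai, 18, Beta, Echo, 5, 2001), (Tai, 18, Beta, Echo, 9, 2024)}.
σ[title != Omega and aid >= 4]: keep tuples satisfying title != Omega and aid >= 4 → {(Mo, 15, Alpha, Delta, 27, 2008), (Mo, 15, Alpha, Delta, 36, 1991), (Mo, 15, Alpha, Delta, 9, 2012), (Mo, 26, Gamma, Argo, 27, 2008), (Mo, 26, Gamma, Argo, 36, 1991), (Mo, 26, Gamma, Argo, 9, 2012), (Mo, 31, Omega, Nova, 27, 2008), (Mo, 31, Omega, Nova, 36, 1991), (Mo, 31, Omega, Nova, 9, 2012), (Mo, 34, Atlas, Nova, 27, 2008), (Mo, 34, Atlas, Nova, 36, 1991), (Mo, 34, Atlas, Nova, 9, 2012), (Mo, 4, Delta, Lyra, 27, 2008), (Mo, 4, Delta, Lyra, 36, 1991), (Mo, 4, Delta, Lyra, 9, 2012), (Tai, 15, Argo, Zephyr, 16, 1994), (Tai, 15, Argo, Zephyr, 2, 1989), (Tai, 15, Argo, Zephyr, 20, 2023), (Tai, 15, Argo, Zephyr, 21, 2021), (Tai, 15, Argo, Zephyr, 28, 2010), (Tai, 15, Argo, Zephyr, 5, 2001), (Tai, 15, Argo, Zephyr, 9, 2024), (Tai, 15, Echo, Alpha, 16, 1994), (Tai, 15, Echo, Alpha, 2, 1989), (Tai, 15, Echo, Alpha, 20, 2023), (Tai, 15, Echo, Alpha, 21, 2021), (Tai, 15, Echo, Alpha, 28, 2010), (Tai, 15, Echo, Alpha, 5, 2001), (Tai, 15, Echo, Alpha, 9, 2024), (Tai, 18, Beta, Echo, 16, 1994), (Tai, 18, Beta, Echo, 2, 1989), (Tai, 18, Beta, Echo, 20, 2023), (Tai, 18, Beta, Echo, 21, 2021), (Tai, 18, Beta, Echo, 28, 2010), (Tai, 18, Beta, Echo, 5, 2001), (Tai, 18, Beta, Echo, 9, 2024)}
Keep only column(s) role, aname, mid, title: {(Alpha, Mo, 27, Delta), (Alpha, Mo, 36, Delta), (Alpha, Mo, 9, Delta), (Argo, Tai, 16, Zephyr), (Argo, Tai, 2, Zephyr), (Argo, Tai, 20, Zephyr), (Argo, Tai, 21, Zephyr), (Argo, Tai, 28, Zephyr), (Argo, Tai, 5, Zephyr), (Argo, Tai, 9, Zephyr), (Atlas, Mo, 27, Nova), (Atlas, Mo, 36, Nova), (Atlas, Mo, 9, Nova), (Beta, Tai, 16, Echo), (Beta, Tai, 2, Echo), (Beta, Tai, 20, Echo), (Beta, Tai, 21, Echo), (Beta, Tai, 28, Echo), (Beta, Tai, 5, Echo), (Beta, Tai, 9, Echo), (Delta, Mo, 27, Lyra), (Delta, Mo, 36, Lyra), (Delta, Mo, 9, Lyra), (Echo, Tai, 16, Alpha), (Echo, Tai, 2, Alpha), (Echo, Tai, 20, Alpha), (Echo, Tai, 21, Alpha), (Echo, Tai, 28, Alpha), (Echo, Tai, 5, Alpha), (Echo, Tai, 9, Alpha), (Gamma, Mo, 27, Argo), (Gamma, Mo, 36, Argo), (Gamma, Mo, 9, Argo), (Omega, Mo, 27, Nova), (Omega, Mo, 36, Nova), (Omega, Mo, 9, Nova)}
σ[role = Atlas and title != Delta]: keep tuples satisfying role = Atlas and title != Delta → {(Atlas, Mo, 27, Nova), (Atlas, Mo, 36, Nova), (Atlas, Mo, 9, Nova)}
Keep only column(s) aname, mid: {(Mo, 27), (Mo, 36), (Mo, 9)}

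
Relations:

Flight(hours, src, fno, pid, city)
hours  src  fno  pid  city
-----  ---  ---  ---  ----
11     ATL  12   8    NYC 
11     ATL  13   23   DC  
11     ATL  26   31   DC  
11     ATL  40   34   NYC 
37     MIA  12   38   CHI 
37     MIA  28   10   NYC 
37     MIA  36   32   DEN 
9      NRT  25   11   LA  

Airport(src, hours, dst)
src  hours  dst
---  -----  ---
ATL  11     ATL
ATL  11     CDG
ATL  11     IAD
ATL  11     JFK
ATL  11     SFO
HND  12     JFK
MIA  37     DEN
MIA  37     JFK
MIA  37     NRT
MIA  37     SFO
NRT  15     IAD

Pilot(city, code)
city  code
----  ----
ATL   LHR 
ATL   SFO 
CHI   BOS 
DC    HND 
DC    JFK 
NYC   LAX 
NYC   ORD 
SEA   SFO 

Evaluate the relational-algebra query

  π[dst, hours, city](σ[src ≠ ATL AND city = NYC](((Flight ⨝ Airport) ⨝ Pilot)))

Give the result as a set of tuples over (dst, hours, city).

{(DEN, 37, NYC), (JFK, 37, NYC), (NRT, 37, NYC), (SFO, 37, NYC)}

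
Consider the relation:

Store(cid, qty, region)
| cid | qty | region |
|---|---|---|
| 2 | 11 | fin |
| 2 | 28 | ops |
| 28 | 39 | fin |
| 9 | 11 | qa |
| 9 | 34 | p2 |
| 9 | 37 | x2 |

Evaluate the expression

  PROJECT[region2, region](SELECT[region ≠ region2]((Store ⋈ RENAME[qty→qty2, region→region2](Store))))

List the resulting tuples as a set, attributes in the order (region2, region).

ρ[qty→qty2, region→region2]: schema becomes (cid, qty2, region2); tuples unchanged.
Natural join on cid: {(2, 11, fin, 11, fin), (2, 11, fin, 28, ops), (2, 28, ops, 11, fin), (2, 28, ops, 28, ops), (28, 39, fin, 39, fin), (9, 11, qa, 11, qa), (9, 11, qa, 34, p2), (9, 11, qa, 37, x2), (9, 34, p2, 11, qa), (9, 34, p2, 34, p2), (9, 34, p2, 37, x2), (9, 37, x2, 11, qa), (9, 37, x2, 34, p2), (9, 37, x2, 37, x2)}
Apply σ_{region ≠ region2}; surviving tuples: {(2, 11, fin, 28, ops), (2, 28, ops, 11, fin), (9, 11, qa, 34, p2), (9, 11, qa, 37, x2), (9, 34, p2, 11, qa), (9, 34, p2, 37, x2), (9, 37, x2, 11, qa), (9, 37, x2, 34, p2)}
Projecting to region2, region: {(fin, ops), (ops, fin), (p2, qa), (p2, x2), (qa, p2), (qa, x2), (x2, p2), (x2, qa)}

{(fin, ops), (ops, fin), (p2, qa), (p2, x2), (qa, p2), (qa, x2), (x2, p2), (x2, qa)}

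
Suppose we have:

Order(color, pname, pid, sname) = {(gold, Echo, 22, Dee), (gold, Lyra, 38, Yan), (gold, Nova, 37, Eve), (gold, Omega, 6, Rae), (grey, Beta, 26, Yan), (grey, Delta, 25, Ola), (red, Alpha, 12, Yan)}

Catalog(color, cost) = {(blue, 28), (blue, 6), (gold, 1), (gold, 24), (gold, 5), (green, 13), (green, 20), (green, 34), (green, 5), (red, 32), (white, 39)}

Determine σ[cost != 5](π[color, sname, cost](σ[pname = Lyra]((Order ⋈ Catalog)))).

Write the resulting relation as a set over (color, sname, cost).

{(gold, Yan, 1), (gold, Yan, 24)}

Order ⋈ Catalog (natural join on color): {(gold, Echo, 22, Dee, 1), (gold, Echo, 22, Dee, 24), (gold, Echo, 22, Dee, 5), (gold, Lyra, 38, Yan, 1), (gold, Lyra, 38, Yan, 24), (gold, Lyra, 38, Yan, 5), (gold, Nova, 37, Eve, 1), (gold, Nova, 37, Eve, 24), (gold, Nova, 37, Eve, 5), (gold, Omega, 6, Rae, 1), (gold, Omega, 6, Rae, 24), (gold, Omega, 6, Rae, 5), (red, Alpha, 12, Yan, 32)}
Apply σ_{pname = Lyra}; surviving tuples: {(gold, Lyra, 38, Yan, 1), (gold, Lyra, 38, Yan, 24), (gold, Lyra, 38, Yan, 5)}
Keep only column(s) color, sname, cost: {(gold, Yan, 1), (gold, Yan, 24), (gold, Yan, 5)}
Apply σ_{cost != 5}; surviving tuples: {(gold, Yan, 1), (gold, Yan, 24)}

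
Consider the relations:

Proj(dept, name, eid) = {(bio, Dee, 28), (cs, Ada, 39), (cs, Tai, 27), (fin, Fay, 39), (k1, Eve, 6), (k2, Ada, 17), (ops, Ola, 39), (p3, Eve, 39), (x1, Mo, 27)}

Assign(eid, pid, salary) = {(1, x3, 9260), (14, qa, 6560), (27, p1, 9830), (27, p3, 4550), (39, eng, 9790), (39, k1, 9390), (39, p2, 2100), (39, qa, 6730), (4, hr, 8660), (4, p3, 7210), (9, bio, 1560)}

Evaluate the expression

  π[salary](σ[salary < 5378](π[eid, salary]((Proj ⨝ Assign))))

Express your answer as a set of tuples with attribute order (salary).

{2100, 4550}

Joining Proj and Assign on eid yields {(cs, Ada, 39, eng, 9790), (cs, Ada, 39, k1, 9390), (cs, Ada, 39, p2, 2100), (cs, Ada, 39, qa, 6730), (cs, Tai, 27, p1, 9830), (cs, Tai, 27, p3, 4550), (fin, Fay, 39, eng, 9790), (fin, Fay, 39, k1, 9390), (fin, Fay, 39, p2, 2100), (fin, Fay, 39, qa, 6730), (ops, Ola, 39, eng, 9790), (ops, Ola, 39, k1, 9390), (ops, Ola, 39, p2, 2100), (ops, Ola, 39, qa, 6730), (p3, Eve, 39, eng, 9790), (p3, Eve, 39, k1, 9390), (p3, Eve, 39, p2, 2100), (p3, Eve, 39, qa, 6730), (x1, Mo, 27, p1, 9830), (x1, Mo, 27, p3, 4550)}.
π[eid, salary]: project onto (eid, salary) (14 duplicate(s) eliminated) → {(27, 4550), (27, 9830), (39, 2100), (39, 6730), (39, 9390), (39, 9790)}
σ[salary < 5378]: keep tuples satisfying salary < 5378 → {(27, 4550), (39, 2100)}
π[salary]: project onto (salary) → {2100, 4550}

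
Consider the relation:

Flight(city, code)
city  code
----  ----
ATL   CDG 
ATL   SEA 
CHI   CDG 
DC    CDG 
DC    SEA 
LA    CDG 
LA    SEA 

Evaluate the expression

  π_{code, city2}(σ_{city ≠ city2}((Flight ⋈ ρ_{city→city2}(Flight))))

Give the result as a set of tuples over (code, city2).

{(CDG, ATL), (CDG, CHI), (CDG, DC), (CDG, LA), (SEA, ATL), (SEA, DC), (SEA, LA)}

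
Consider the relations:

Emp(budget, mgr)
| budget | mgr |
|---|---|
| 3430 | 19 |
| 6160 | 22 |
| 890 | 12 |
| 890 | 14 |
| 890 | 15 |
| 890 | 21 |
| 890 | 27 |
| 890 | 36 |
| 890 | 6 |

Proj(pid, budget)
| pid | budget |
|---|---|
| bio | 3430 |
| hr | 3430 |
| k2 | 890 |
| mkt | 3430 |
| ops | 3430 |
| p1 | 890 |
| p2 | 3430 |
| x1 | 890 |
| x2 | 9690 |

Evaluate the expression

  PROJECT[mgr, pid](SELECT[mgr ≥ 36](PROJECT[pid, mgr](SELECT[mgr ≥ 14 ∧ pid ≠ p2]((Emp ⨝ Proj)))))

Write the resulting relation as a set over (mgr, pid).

Joining Emp and Proj on budget yields {(3430, 19, bio), (3430, 19, hr), (3430, 19, mkt), (3430, 19, ops), (3430, 19, p2), (890, 12, k2), (890, 12, p1), (890, 12, x1), (890, 14, k2), (890, 14, p1), (890, 14, x1), (890, 15, k2), (890, 15, p1), (890, 15, x1), (890, 21, k2), (890, 21, p1), (890, 21, x1), (890, 27, k2), (890, 27, p1), (890, 27, x1), (890, 36, k2), (890, 36, p1), (890, 36, x1), (890, 6, k2), (890, 6, p1), (890, 6, x1)}.
σ[mgr ≥ 14 ∧ pid ≠ p2]: keep tuples satisfying mgr ≥ 14 ∧ pid ≠ p2 → {(3430, 19, bio), (3430, 19, hr), (3430, 19, mkt), (3430, 19, ops), (890, 14, k2), (890, 14, p1), (890, 14, x1), (890, 15, k2), (890, 15, p1), (890, 15, x1), (890, 21, k2), (890, 21, p1), (890, 21, x1), (890, 27, k2), (890, 27, p1), (890, 27, x1), (890, 36, k2), (890, 36, p1), (890, 36, x1)}
π_{pid, mgr} gives {(bio, 19), (hr, 19), (k2, 14), (k2, 15), (k2, 21), (k2, 27), (k2, 36), (mkt, 19), (ops, 19), (p1, 14), (p1, 15), (p1, 21), (p1, 27), (p1, 36), (x1, 14), (x1, 15), (x1, 21), (x1, 27), (x1, 36)}.
σ[mgr ≥ 36]: keep tuples satisfying mgr ≥ 36 → {(k2, 36), (p1, 36), (x1, 36)}
π_{mgr, pid} gives {(36, k2), (36, p1), (36, x1)}.

{(36, k2), (36, p1), (36, x1)}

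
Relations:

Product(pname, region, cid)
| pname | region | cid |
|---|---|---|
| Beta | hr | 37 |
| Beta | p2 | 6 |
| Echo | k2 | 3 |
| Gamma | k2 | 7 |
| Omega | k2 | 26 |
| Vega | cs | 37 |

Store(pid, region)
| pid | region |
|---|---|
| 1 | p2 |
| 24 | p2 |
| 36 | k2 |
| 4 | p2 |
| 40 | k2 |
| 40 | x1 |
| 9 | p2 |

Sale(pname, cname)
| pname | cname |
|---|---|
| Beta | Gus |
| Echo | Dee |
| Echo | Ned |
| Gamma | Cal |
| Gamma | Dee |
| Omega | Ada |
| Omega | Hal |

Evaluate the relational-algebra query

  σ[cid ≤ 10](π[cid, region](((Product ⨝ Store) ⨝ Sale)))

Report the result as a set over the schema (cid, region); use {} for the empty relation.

{(3, k2), (6, p2), (7, k2)}

Joining Product and Store on region yields {(Beta, p2, 6, 1), (Beta, p2, 6, 24), (Beta, p2, 6, 4), (Beta, p2, 6, 9), (Echo, k2, 3, 36), (Echo, k2, 3, 40), (Gamma, k2, 7, 36), (Gamma, k2, 7, 40), (Omega, k2, 26, 36), (Omega, k2, 26, 40)}.
Joining (Product ⨝ Store) and Sale on pname yields {(Beta, p2, 6, 1, Gus), (Beta, p2, 6, 24, Gus), (Beta, p2, 6, 4, Gus), (Beta, p2, 6, 9, Gus), (Echo, k2, 3, 36, Dee), (Echo, k2, 3, 36, Ned), (Echo, k2, 3, 40, Dee), (Echo, k2, 3, 40, Ned), (Gamma, k2, 7, 36, Cal), (Gamma, k2, 7, 36, Dee), (Gamma, k2, 7, 40, Cal), (Gamma, k2, 7, 40, Dee), (Omega, k2, 26, 36, Ada), (Omega, k2, 26, 36, Hal), (Omega, k2, 26, 40, Ada), (Omega, k2, 26, 40, Hal)}.
π_{cid, region} gives {(26, k2), (3, k2), (6, p2), (7, k2)} (12 duplicate(s) eliminated).
Selection cid ≤ 10: {(3, k2), (6, p2), (7, k2)}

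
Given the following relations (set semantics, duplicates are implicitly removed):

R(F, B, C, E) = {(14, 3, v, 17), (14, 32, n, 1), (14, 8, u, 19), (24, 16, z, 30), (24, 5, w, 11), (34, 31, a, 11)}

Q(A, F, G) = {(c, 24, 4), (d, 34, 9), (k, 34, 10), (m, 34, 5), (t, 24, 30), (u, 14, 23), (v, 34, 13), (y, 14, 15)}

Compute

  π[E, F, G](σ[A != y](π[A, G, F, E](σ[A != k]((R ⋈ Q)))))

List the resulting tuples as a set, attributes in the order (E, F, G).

Natural join on F: {(14, 3, v, 17, u, 23), (14, 3, v, 17, y, 15), (14, 32, n, 1, u, 23), (14, 32, n, 1, y, 15), (14, 8, u, 19, u, 23), (14, 8, u, 19, y, 15), (24, 16, z, 30, c, 4), (24, 16, z, 30, t, 30), (24, 5, w, 11, c, 4), (24, 5, w, 11, t, 30), (34, 31, a, 11, d, 9), (34, 31, a, 11, k, 10), (34, 31, a, 11, m, 5), (34, 31, a, 11, v, 13)}
Filtering on A != k leaves {(14, 3, v, 17, u, 23), (14, 3, v, 17, y, 15), (14, 32, n, 1, u, 23), (14, 32, n, 1, y, 15), (14, 8, u, 19, u, 23), (14, 8, u, 19, y, 15), (24, 16, z, 30, c, 4), (24, 16, z, 30, t, 30), (24, 5, w, 11, c, 4), (24, 5, w, 11, t, 30), (34, 31, a, 11, d, 9), (34, 31, a, 11, m, 5), (34, 31, a, 11, v, 13)}.
π_{A, G, F, E} gives {(c, 4, 24, 11), (c, 4, 24, 30), (d, 9, 34, 11), (m, 5, 34, 11), (t, 30, 24, 11), (t, 30, 24, 30), (u, 23, 14, 1), (u, 23, 14, 17), (u, 23, 14, 19), (v, 13, 34, 11), (y, 15, 14, 1), (y, 15, 14, 17), (y, 15, 14, 19)}.
Filtering on A != y leaves {(c, 4, 24, 11), (c, 4, 24, 30), (d, 9, 34, 11), (m, 5, 34, 11), (t, 30, 24, 11), (t, 30, 24, 30), (u, 23, 14, 1), (u, 23, 14, 17), (u, 23, 14, 19), (v, 13, 34, 11)}.
π_{E, F, G} gives {(1, 14, 23), (11, 24, 30), (11, 24, 4), (11, 34, 13), (11, 34, 5), (11, 34, 9), (17, 14, 23), (19, 14, 23), (30, 24, 30), (30, 24, 4)}.

{(1, 14, 23), (11, 24, 30), (11, 24, 4), (11, 34, 13), (11, 34, 5), (11, 34, 9), (17, 14, 23), (19, 14, 23), (30, 24, 30), (30, 24, 4)}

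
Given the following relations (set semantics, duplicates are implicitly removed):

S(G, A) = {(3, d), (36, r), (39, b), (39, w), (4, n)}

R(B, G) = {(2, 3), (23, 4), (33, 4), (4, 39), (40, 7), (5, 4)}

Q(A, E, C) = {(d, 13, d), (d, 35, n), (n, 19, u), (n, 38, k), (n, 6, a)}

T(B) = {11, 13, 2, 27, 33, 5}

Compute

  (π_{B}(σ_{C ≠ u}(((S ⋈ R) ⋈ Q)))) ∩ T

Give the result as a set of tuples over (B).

Natural join on G: {(3, d, 2), (39, b, 4), (39, w, 4), (4, n, 23), (4, n, 33), (4, n, 5)}
Natural join on A: {(3, d, 2, 13, d), (3, d, 2, 35, n), (4, n, 23, 19, u), (4, n, 23, 38, k), (4, n, 23, 6, a), (4, n, 33, 19, u), (4, n, 33, 38, k), (4, n, 33, 6, a), (4, n, 5, 19, u), (4, n, 5, 38, k), (4, n, 5, 6, a)}
Selection C ≠ u: {(3, d, 2, 13, d), (3, d, 2, 35, n), (4, n, 23, 38, k), (4, n, 23, 6, a), (4, n, 33, 38, k), (4, n, 33, 6, a), (4, n, 5, 38, k), (4, n, 5, 6, a)}
Keep only column(s) B (4 duplicate(s) eliminated): {2, 23, 33, 5}
Taking the intersection: {2, 33, 5}

{2, 33, 5}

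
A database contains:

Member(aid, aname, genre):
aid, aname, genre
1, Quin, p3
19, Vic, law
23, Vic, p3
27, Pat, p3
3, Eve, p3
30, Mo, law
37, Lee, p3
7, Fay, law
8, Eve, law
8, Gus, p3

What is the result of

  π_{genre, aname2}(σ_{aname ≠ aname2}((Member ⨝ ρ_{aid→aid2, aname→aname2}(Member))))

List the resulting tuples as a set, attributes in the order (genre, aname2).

ρ[aid→aid2, aname→aname2]: schema becomes (aid2, aname2, genre); tuples unchanged.
Joining Member and ρ_{aid→aid2, aname→aname2}(Member) on genre yields {(1, Quin, p3, 1, Quin), (1, Quin, p3, 23, Vic), (1, Quin, p3, 27, Pat), (1, Quin, p3, 3, Eve), (1, Quin, p3, 37, Lee), (1, Quin, p3, 8, Gus), (19, Vic, law, 19, Vic), (19, Vic, law, 30, Mo), (19, Vic, law, 7, Fay), (19, Vic, law, 8, Eve), (23, Vic, p3, 1, Quin), (23, Vic, p3, 23, Vic), (23, Vic, p3, 27, Pat), (23, Vic, p3, 3, Eve), (23, Vic, p3, 37, Lee), (23, Vic, p3, 8, Gus), (27, Pat, p3, 1, Quin), (27, Pat, p3, 23, Vic), (27, Pat, p3, 27, Pat), (27, Pat, p3, 3, Eve), (27, Pat, p3, 37, Lee), (27, Pat, p3, 8, Gus), (3, Eve, p3, 1, Quin), (3, Eve, p3, 23, Vic), (3, Eve, p3, 27, Pat), (3, Eve, p3, 3, Eve), (3, Eve, p3, 37, Lee), (3, Eve, p3, 8, Gus), (30, Mo, law, 19, Vic), (30, Mo, law, 30, Mo), (30, Mo, law, 7, Fay), (30, Mo, law, 8, Eve), (37, Lee, p3, 1, Quin), (37, Lee, p3, 23, Vic), (37, Lee, p3, 27, Pat), (37, Lee, p3, 3, Eve), (37, Lee, p3, 37, Lee), (37, Lee, p3, 8, Gus), (7, Fay, law, 19, Vic), (7, Fay, law, 30, Mo), (7, Fay, law, 7, Fay), (7, Fay, law, 8, Eve), (8, Eve, law, 19, Vic), (8, Eve, law, 30, Mo), (8, Eve, law, 7, Fay), (8, Eve, law, 8, Eve), (8, Gus, p3, 1, Quin), (8, Gus, p3, 23, Vic), (8, Gus, p3, 27, Pat), (8, Gus, p3, 3, Eve), (8, Gus, p3, 37, Lee), (8, Gus, p3, 8, Gus)}.
Selection aname ≠ aname2: {(1, Quin, p3, 23, Vic), (1, Quin, p3, 27, Pat), (1, Quin, p3, 3, Eve), (1, Quin, p3, 37, Lee), (1, Quin, p3, 8, Gus), (19, Vic, law, 30, Mo), (19, Vic, law, 7, Fay), (19, Vic, law, 8, Eve), (23, Vic, p3, 1, Quin), (23, Vic, p3, 27, Pat), (23, Vic, p3, 3, Eve), (23, Vic, p3, 37, Lee), (23, Vic, p3, 8, Gus), (27, Pat, p3, 1, Quin), (27, Pat, p3, 23, Vic), (27, Pat, p3, 3, Eve), (27, Pat, p3, 37, Lee), (27, Pat, p3, 8, Gus), (3, Eve, p3, 1, Quin), (3, Eve, p3, 23, Vic), (3, Eve, p3, 27, Pat), (3, Eve, p3, 37, Lee), (3, Eve, p3, 8, Gus), (30, Mo, law, 19, Vic), (30, Mo, law, 7, Fay), (30, Mo, law, 8, Eve), (37, Lee, p3, 1, Quin), (37, Lee, p3, 23, Vic), (37, Lee, p3, 27, Pat), (37, Lee, p3, 3, Eve), (37, Lee, p3, 8, Gus), (7, Fay, law, 19, Vic), (7, Fay, law, 30, Mo), (7, Fay, law, 8, Eve), (8, Eve, law, 19, Vic), (8, Eve, law, 30, Mo), (8, Eve, law, 7, Fay), (8, Gus, p3, 1, Quin), (8, Gus, p3, 23, Vic), (8, Gus, p3, 27, Pat), (8, Gus, p3, 3, Eve), (8, Gus, p3, 37, Lee)}
π[genre, aname2]: project onto (genre, aname2) (32 duplicate(s) eliminated) → {(law, Eve), (law, Fay), (law, Mo), (law, Vic), (p3, Eve), (p3, Gus), (p3, Lee), (p3, Pat), (p3, Quin), (p3, Vic)}

{(law, Eve), (law, Fay), (law, Mo), (law, Vic), (p3, Eve), (p3, Gus), (p3, Lee), (p3, Pat), (p3, Quin), (p3, Vic)}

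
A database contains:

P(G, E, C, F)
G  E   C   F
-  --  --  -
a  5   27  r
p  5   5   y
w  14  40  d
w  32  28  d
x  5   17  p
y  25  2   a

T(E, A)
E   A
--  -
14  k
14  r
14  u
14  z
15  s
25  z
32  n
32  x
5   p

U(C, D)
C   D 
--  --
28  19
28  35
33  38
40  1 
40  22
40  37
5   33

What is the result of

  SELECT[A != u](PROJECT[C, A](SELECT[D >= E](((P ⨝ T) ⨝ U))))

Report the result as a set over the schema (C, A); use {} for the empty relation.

{(28, n), (28, x), (40, k), (40, r), (40, z), (5, p)}

Natural join on E: {(a, 5, 27, r, p), (p, 5, 5, y, p), (w, 14, 40, d, k), (w, 14, 40, d, r), (w, 14, 40, d, u), (w, 14, 40, d, z), (w, 32, 28, d, n), (w, 32, 28, d, x), (x, 5, 17, p, p), (y, 25, 2, a, z)}
Natural join on C: {(p, 5, 5, y, p, 33), (w, 14, 40, d, k, 1), (w, 14, 40, d, k, 22), (w, 14, 40, d, k, 37), (w, 14, 40, d, r, 1), (w, 14, 40, d, r, 22), (w, 14, 40, d, r, 37), (w, 14, 40, d, u, 1), (w, 14, 40, d, u, 22), (w, 14, 40, d, u, 37), (w, 14, 40, d, z, 1), (w, 14, 40, d, z, 22), (w, 14, 40, d, z, 37), (w, 32, 28, d, n, 19), (w, 32, 28, d, n, 35), (w, 32, 28, d, x, 19), (w, 32, 28, d, x, 35)}
σ[D >= E]: keep tuples satisfying D >= E → {(p, 5, 5, y, p, 33), (w, 14, 40, d, k, 22), (w, 14, 40, d, k, 37), (w, 14, 40, d, r, 22), (w, 14, 40, d, r, 37), (w, 14, 40, d, u, 22), (w, 14, 40, d, u, 37), (w, 14, 40, d, z, 22), (w, 14, 40, d, z, 37), (w, 32, 28, d, n, 35), (w, 32, 28, d, x, 35)}
Keep only column(s) C, A (4 duplicate(s) eliminated): {(28, n), (28, x), (40, k), (40, r), (40, u), (40, z), (5, p)}
σ[A != u]: keep tuples satisfying A != u → {(28, n), (28, x), (40, k), (40, r), (40, z), (5, p)}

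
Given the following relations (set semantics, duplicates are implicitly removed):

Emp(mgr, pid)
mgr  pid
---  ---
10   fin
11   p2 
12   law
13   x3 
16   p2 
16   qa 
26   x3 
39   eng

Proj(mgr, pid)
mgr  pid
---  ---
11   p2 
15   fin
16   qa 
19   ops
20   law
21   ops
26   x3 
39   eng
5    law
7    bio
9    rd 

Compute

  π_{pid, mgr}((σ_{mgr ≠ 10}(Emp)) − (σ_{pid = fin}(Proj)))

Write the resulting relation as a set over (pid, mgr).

Selection mgr ≠ 10: {(11, p2), (12, law), (13, x3), (16, p2), (16, qa), (26, x3), (39, eng)}
Selection pid = fin: {(15, fin)}
Set difference of the two operands is {(11, p2), (12, law), (13, x3), (16, p2), (16, qa), (26, x3), (39, eng)}.
Keep only column(s) pid, mgr: {(eng, 39), (law, 12), (p2, 11), (p2, 16), (qa, 16), (x3, 13), (x3, 26)}

{(eng, 39), (law, 12), (p2, 11), (p2, 16), (qa, 16), (x3, 13), (x3, 26)}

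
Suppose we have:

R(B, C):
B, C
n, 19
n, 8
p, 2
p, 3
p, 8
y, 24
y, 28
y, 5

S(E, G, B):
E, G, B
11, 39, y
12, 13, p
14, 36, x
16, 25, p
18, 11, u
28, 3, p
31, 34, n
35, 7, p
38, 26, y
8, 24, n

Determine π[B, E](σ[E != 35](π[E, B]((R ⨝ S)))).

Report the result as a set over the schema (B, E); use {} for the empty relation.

Joining R and S on B yields {(n, 19, 31, 34), (n, 19, 8, 24), (n, 8, 31, 34), (n, 8, 8, 24), (p, 2, 12, 13), (p, 2, 16, 25), (p, 2, 28, 3), (p, 2, 35, 7), (p, 3, 12, 13), (p, 3, 16, 25), (p, 3, 28, 3), (p, 3, 35, 7), (p, 8, 12, 13), (p, 8, 16, 25), (p, 8, 28, 3), (p, 8, 35, 7), (y, 24, 11, 39), (y, 24, 38, 26), (y, 28, 11, 39), (y, 28, 38, 26), (y, 5, 11, 39), (y, 5, 38, 26)}.
Keep only column(s) E, B (14 duplicate(s) eliminated): {(11, y), (12, p), (16, p), (28, p), (31, n), (35, p), (38, y), (8, n)}
Selection E != 35: {(11, y), (12, p), (16, p), (28, p), (31, n), (38, y), (8, n)}
Keep only column(s) B, E: {(n, 31), (n, 8), (p, 12), (p, 16), (p, 28), (y, 11), (y, 38)}

{(n, 31), (n, 8), (p, 12), (p, 16), (p, 28), (y, 11), (y, 38)}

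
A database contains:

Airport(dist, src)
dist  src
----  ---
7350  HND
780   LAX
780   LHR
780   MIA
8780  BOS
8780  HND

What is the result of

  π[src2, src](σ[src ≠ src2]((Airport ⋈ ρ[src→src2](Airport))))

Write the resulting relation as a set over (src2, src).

ρ[src→src2]: schema becomes (dist, src2); tuples unchanged.
Joining Airport and ρ[src→src2](Airport) on dist yields {(7350, HND, HND), (780, LAX, LAX), (780, LAX, LHR), (780, LAX, MIA), (780, LHR, LAX), (780, LHR, LHR), (780, LHR, MIA), (780, MIA, LAX), (780, MIA, LHR), (780, MIA, MIA), (8780, BOS, BOS), (8780, BOS, HND), (8780, HND, BOS), (8780, HND, HND)}.
Selection src ≠ src2: {(780, LAX, LHR), (780, LAX, MIA), (780, LHR, LAX), (780, LHR, MIA), (780, MIA, LAX), (780, MIA, LHR), (8780, BOS, HND), (8780, HND, BOS)}
π_{src2, src} gives {(BOS, HND), (HND, BOS), (LAX, LHR), (LAX, MIA), (LHR, LAX), (LHR, MIA), (MIA, LAX), (MIA, LHR)}.

{(BOS, HND), (HND, BOS), (LAX, LHR), (LAX, MIA), (LHR, LAX), (LHR, MIA), (MIA, LAX), (MIA, LHR)}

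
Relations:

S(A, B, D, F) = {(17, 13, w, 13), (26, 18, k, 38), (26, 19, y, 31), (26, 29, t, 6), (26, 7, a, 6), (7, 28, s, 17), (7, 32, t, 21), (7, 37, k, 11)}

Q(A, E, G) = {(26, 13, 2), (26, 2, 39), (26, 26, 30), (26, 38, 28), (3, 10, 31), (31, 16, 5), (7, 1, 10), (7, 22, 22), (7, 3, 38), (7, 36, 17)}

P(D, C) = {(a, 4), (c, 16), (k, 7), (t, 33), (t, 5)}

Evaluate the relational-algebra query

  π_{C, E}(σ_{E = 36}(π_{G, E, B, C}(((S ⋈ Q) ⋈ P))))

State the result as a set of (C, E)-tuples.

{(33, 36), (5, 36), (7, 36)}

Natural join on A: {(26, 18, k, 38, 13, 2), (26, 18, k, 38, 2, 39), (26, 18, k, 38, 26, 30), (26, 18, k, 38, 38, 28), (26, 19, y, 31, 13, 2), (26, 19, y, 31, 2, 39), (26, 19, y, 31, 26, 30), (26, 19, y, 31, 38, 28), (26, 29, t, 6, 13, 2), (26, 29, t, 6, 2, 39), (26, 29, t, 6, 26, 30), (26, 29, t, 6, 38, 28), (26, 7, a, 6, 13, 2), (26, 7, a, 6, 2, 39), (26, 7, a, 6, 26, 30), (26, 7, a, 6, 38, 28), (7, 28, s, 17, 1, 10), (7, 28, s, 17, 22, 22), (7, 28, s, 17, 3, 38), (7, 28, s, 17, 36, 17), (7, 32, t, 21, 1, 10), (7, 32, t, 21, 22, 22), (7, 32, t, 21, 3, 38), (7, 32, t, 21, 36, 17), (7, 37, k, 11, 1, 10), (7, 37, k, 11, 22, 22), (7, 37, k, 11, 3, 38), (7, 37, k, 11, 36, 17)}
Natural join on D: {(26, 18, k, 38, 13, 2, 7), (26, 18, k, 38, 2, 39, 7), (26, 18, k, 38, 26, 30, 7), (26, 18, k, 38, 38, 28, 7), (26, 29, t, 6, 13, 2, 33), (26, 29, t, 6, 13, 2, 5), (26, 29, t, 6, 2, 39, 33), (26, 29, t, 6, 2, 39, 5), (26, 29, t, 6, 26, 30, 33), (26, 29, t, 6, 26, 30, 5), (26, 29, t, 6, 38, 28, 33), (26, 29, t, 6, 38, 28, 5), (26, 7, a, 6, 13, 2, 4), (26, 7, a, 6, 2, 39, 4), (26, 7, a, 6, 26, 30, 4), (26, 7, a, 6, 38, 28, 4), (7, 32, t, 21, 1, 10, 33), (7, 32, t, 21, 1, 10, 5), (7, 32, t, 21, 22, 22, 33), (7, 32, t, 21, 22, 22, 5), (7, 32, t, 21, 3, 38, 33), (7, 32, t, 21, 3, 38, 5), (7, 32, t, 21, 36, 17, 33), (7, 32, t, 21, 36, 17, 5), (7, 37, k, 11, 1, 10, 7), (7, 37, k, 11, 22, 22, 7), (7, 37, k, 11, 3, 38, 7), (7, 37, k, 11, 36, 17, 7)}
π_{G, E, B, C} gives {(10, 1, 32, 33), (10, 1, 32, 5), (10, 1, 37, 7), (17, 36, 32, 33), (17, 36, 32, 5), (17, 36, 37, 7), (2, 13, 18, 7), (2, 13, 29, 33), (2, 13, 29, 5), (2, 13, 7, 4), (22, 22, 32, 33), (22, 22, 32, 5), (22, 22, 37, 7), (28, 38, 18, 7), (28, 38, 29, 33), (28, 38, 29, 5), (28, 38, 7, 4), (30, 26, 18, 7), (30, 26, 29, 33), (30, 26, 29, 5), (30, 26, 7, 4), (38, 3, 32, 33), (38, 3, 32, 5), (38, 3, 37, 7), (39, 2, 18, 7), (39, 2, 29, 33), (39, 2, 29, 5), (39, 2, 7, 4)}.
Apply σ_{E = 36}; surviving tuples: {(17, 36, 32, 33), (17, 36, 32, 5), (17, 36, 37, 7)}
π_{C, E} gives {(33, 36), (5, 36), (7, 36)}.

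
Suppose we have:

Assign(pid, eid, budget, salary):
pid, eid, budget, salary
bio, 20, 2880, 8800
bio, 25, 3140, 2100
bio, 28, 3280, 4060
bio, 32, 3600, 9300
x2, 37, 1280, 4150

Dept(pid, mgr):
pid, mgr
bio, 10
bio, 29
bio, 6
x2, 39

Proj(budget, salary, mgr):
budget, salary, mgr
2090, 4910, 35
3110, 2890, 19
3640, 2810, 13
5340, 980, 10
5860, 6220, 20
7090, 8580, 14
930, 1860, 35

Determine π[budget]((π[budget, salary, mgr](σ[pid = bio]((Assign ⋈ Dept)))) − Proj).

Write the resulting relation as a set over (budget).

{2880, 3140, 3280, 3600}

Assign ⋈ Dept (natural join on pid): {(bio, 20, 2880, 8800, 10), (bio, 20, 2880, 8800, 29), (bio, 20, 2880, 8800, 6), (bio, 25, 3140, 2100, 10), (bio, 25, 3140, 2100, 29), (bio, 25, 3140, 2100, 6), (bio, 28, 3280, 4060, 10), (bio, 28, 3280, 4060, 29), (bio, 28, 3280, 4060, 6), (bio, 32, 3600, 9300, 10), (bio, 32, 3600, 9300, 29), (bio, 32, 3600, 9300, 6), (x2, 37, 1280, 4150, 39)}
σ[pid = bio]: keep tuples satisfying pid = bio → {(bio, 20, 2880, 8800, 10), (bio, 20, 2880, 8800, 29), (bio, 20, 2880, 8800, 6), (bio, 25, 3140, 2100, 10), (bio, 25, 3140, 2100, 29), (bio, 25, 3140, 2100, 6), (bio, 28, 3280, 4060, 10), (bio, 28, 3280, 4060, 29), (bio, 28, 3280, 4060, 6), (bio, 32, 3600, 9300, 10), (bio, 32, 3600, 9300, 29), (bio, 32, 3600, 9300, 6)}
Projecting to budget, salary, mgr: {(2880, 8800, 10), (2880, 8800, 29), (2880, 8800, 6), (3140, 2100, 10), (3140, 2100, 29), (3140, 2100, 6), (3280, 4060, 10), (3280, 4060, 29), (3280, 4060, 6), (3600, 9300, 10), (3600, 9300, 29), (3600, 9300, 6)}
Taking the difference: {(2880, 8800, 10), (2880, 8800, 29), (2880, 8800, 6), (3140, 2100, 10), (3140, 2100, 29), (3140, 2100, 6), (3280, 4060, 10), (3280, 4060, 29), (3280, 4060, 6), (3600, 9300, 10), (3600, 9300, 29), (3600, 9300, 6)}
Projecting to budget (8 duplicate(s) eliminated): {2880, 3140, 3280, 3600}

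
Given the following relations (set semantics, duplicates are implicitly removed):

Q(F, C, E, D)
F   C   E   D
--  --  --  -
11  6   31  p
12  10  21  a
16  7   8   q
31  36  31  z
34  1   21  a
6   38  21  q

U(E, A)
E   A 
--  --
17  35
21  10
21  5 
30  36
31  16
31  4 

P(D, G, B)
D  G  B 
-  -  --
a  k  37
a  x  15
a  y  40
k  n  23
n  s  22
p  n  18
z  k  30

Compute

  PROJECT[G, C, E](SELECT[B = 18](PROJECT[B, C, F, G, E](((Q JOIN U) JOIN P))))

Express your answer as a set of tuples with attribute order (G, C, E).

Joining Q and U on E yields {(11, 6, 31, p, 16), (11, 6, 31, p, 4), (12, 10, 21, a, 10), (12, 10, 21, a, 5), (31, 36, 31, z, 16), (31, 36, 31, z, 4), (34, 1, 21, a, 10), (34, 1, 21, a, 5), (6, 38, 21, q, 10), (6, 38, 21, q, 5)}.
Joining (Q JOIN U) and P on D yields {(11, 6, 31, p, 16, n, 18), (11, 6, 31, p, 4, n, 18), (12, 10, 21, a, 10, k, 37), (12, 10, 21, a, 10, x, 15), (12, 10, 21, a, 10, y, 40), (12, 10, 21, a, 5, k, 37), (12, 10, 21, a, 5, x, 15), (12, 10, 21, a, 5, y, 40), (31, 36, 31, z, 16, k, 30), (31, 36, 31, z, 4, k, 30), (34, 1, 21, a, 10, k, 37), (34, 1, 21, a, 10, x, 15), (34, 1, 21, a, 10, y, 40), (34, 1, 21, a, 5, k, 37), (34, 1, 21, a, 5, x, 15), (34, 1, 21, a, 5, y, 40)}.
Projecting to B, C, F, G, E (8 duplicate(s) eliminated): {(15, 1, 34, x, 21), (15, 10, 12, x, 21), (18, 6, 11, n, 31), (30, 36, 31, k, 31), (37, 1, 34, k, 21), (37, 10, 12, k, 21), (40, 1, 34, y, 21), (40, 10, 12, y, 21)}
Selection B = 18: {(18, 6, 11, n, 31)}
Projecting to G, C, E: {(n, 6, 31)}

{(n, 6, 31)}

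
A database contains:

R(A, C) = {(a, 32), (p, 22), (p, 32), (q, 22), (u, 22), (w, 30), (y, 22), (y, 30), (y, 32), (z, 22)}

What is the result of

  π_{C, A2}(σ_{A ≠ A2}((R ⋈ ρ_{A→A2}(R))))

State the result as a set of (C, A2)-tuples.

ρ[A→A2]: schema becomes (A2, C); tuples unchanged.
R ⋈ ρ_{A→A2}(R) (natural join on C): {(a, 32, a), (a, 32, p), (a, 32, y), (p, 22, p), (p, 22, q), (p, 22, u), (p, 22, y), (p, 22, z), (p, 32, a), (p, 32, p), (p, 32, y), (q, 22, p), (q, 22, q), (q, 22, u), (q, 22, y), (q, 22, z), (u, 22, p), (u, 22, q), (u, 22, u), (u, 22, y), (u, 22, z), (w, 30, w), (w, 30, y), (y, 22, p), (y, 22, q), (y, 22, u), (y, 22, y), (y, 22, z), (y, 30, w), (y, 30, y), (y, 32, a), (y, 32, p), (y, 32, y), (z, 22, p), (z, 22, q), (z, 22, u), (z, 22, y), (z, 22, z)}
Filtering on A ≠ A2 leaves {(a, 32, p), (a, 32, y), (p, 22, q), (p, 22, u), (p, 22, y), (p, 22, z), (p, 32, a), (p, 32, y), (q, 22, p), (q, 22, u), (q, 22, y), (q, 22, z), (u, 22, p), (u, 22, q), (u, 22, y), (u, 22, z), (w, 30, y), (y, 22, p), (y, 22, q), (y, 22, u), (y, 22, z), (y, 30, w), (y, 32, a), (y, 32, p), (z, 22, p), (z, 22, q), (z, 22, u), (z, 22, y)}.
π[C, A2]: project onto (C, A2) (18 duplicate(s) eliminated) → {(22, p), (22, q), (22, u), (22, y), (22, z), (30, w), (30, y), (32, a), (32, p), (32, y)}

{(22, p), (22, q), (22, u), (22, y), (22, z), (30, w), (30, y), (32, a), (32, p), (32, y)}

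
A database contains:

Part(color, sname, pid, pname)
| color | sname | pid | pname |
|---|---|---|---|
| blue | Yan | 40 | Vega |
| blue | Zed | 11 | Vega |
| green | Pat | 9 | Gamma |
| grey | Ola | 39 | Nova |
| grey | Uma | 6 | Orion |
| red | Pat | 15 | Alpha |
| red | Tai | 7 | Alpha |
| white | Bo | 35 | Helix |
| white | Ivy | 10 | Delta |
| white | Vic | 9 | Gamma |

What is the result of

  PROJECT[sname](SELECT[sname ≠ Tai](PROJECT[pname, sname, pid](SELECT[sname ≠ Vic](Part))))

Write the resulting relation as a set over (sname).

{Bo, Ivy, Ola, Pat, Uma, Yan, Zed}

Apply σ_{sname ≠ Vic}; surviving tuples: {(blue, Yan, 40, Vega), (blue, Zed, 11, Vega), (green, Pat, 9, Gamma), (grey, Ola, 39, Nova), (grey, Uma, 6, Orion), (red, Pat, 15, Alpha), (red, Tai, 7, Alpha), (white, Bo, 35, Helix), (white, Ivy, 10, Delta)}
Projecting to pname, sname, pid: {(Alpha, Pat, 15), (Alpha, Tai, 7), (Delta, Ivy, 10), (Gamma, Pat, 9), (Helix, Bo, 35), (Nova, Ola, 39), (Orion, Uma, 6), (Vega, Yan, 40), (Vega, Zed, 11)}
Apply σ_{sname ≠ Tai}; surviving tuples: {(Alpha, Pat, 15), (Delta, Ivy, 10), (Gamma, Pat, 9), (Helix, Bo, 35), (Nova, Ola, 39), (Orion, Uma, 6), (Vega, Yan, 40), (Vega, Zed, 11)}
Projecting to sname (1 duplicate(s) eliminated): {Bo, Ivy, Ola, Pat, Uma, Yan, Zed}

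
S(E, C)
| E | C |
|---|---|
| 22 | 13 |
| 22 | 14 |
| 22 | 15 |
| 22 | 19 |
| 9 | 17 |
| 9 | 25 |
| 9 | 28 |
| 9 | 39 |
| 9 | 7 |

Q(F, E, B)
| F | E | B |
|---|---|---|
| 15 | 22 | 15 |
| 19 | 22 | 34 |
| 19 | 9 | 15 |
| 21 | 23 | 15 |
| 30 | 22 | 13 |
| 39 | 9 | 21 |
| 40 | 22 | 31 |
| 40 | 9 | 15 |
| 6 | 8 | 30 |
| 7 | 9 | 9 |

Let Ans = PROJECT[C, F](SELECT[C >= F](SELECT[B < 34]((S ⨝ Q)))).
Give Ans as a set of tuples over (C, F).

Natural join on E: {(22, 13, 15, 15), (22, 13, 19, 34), (22, 13, 30, 13), (22, 13, 40, 31), (22, 14, 15, 15), (22, 14, 19, 34), (22, 14, 30, 13), (22, 14, 40, 31), (22, 15, 15, 15), (22, 15, 19, 34), (22, 15, 30, 13), (22, 15, 40, 31), (22, 19, 15, 15), (22, 19, 19, 34), (22, 19, 30, 13), (22, 19, 40, 31), (9, 17, 19, 15), (9, 17, 39, 21), (9, 17, 40, 15), (9, 17, 7, 9), (9, 25, 19, 15), (9, 25, 39, 21), (9, 25, 40, 15), (9, 25, 7, 9), (9, 28, 19, 15), (9, 28, 39, 21), (9, 28, 40, 15), (9, 28, 7, 9), (9, 39, 19, 15), (9, 39, 39, 21), (9, 39, 40, 15), (9, 39, 7, 9), (9, 7, 19, 15), (9, 7, 39, 21), (9, 7, 40, 15), (9, 7, 7, 9)}
Apply σ_{B < 34}; surviving tuples: {(22, 13, 15, 15), (22, 13, 30, 13), (22, 13, 40, 31), (22, 14, 15, 15), (22, 14, 30, 13), (22, 14, 40, 31), (22, 15, 15, 15), (22, 15, 30, 13), (22, 15, 40, 31), (22, 19, 15, 15), (22, 19, 30, 13), (22, 19, 40, 31), (9, 17, 19, 15), (9, 17, 39, 21), (9, 17, 40, 15), (9, 17, 7, 9), (9, 25, 19, 15), (9, 25, 39, 21), (9, 25, 40, 15), (9, 25, 7, 9), (9, 28, 19, 15), (9, 28, 39, 21), (9, 28, 40, 15), (9, 28, 7, 9), (9, 39, 19, 15), (9, 39, 39, 21), (9, 39, 40, 15), (9, 39, 7, 9), (9, 7, 19, 15), (9, 7, 39, 21), (9, 7, 40, 15), (9, 7, 7, 9)}
Apply σ_{C >= F}; surviving tuples: {(22, 15, 15, 15), (22, 19, 15, 15), (9, 17, 7, 9), (9, 25, 19, 15), (9, 25, 7, 9), (9, 28, 19, 15), (9, 28, 7, 9), (9, 39, 19, 15), (9, 39, 39, 21), (9, 39, 7, 9), (9, 7, 7, 9)}
Keep only column(s) C, F: {(15, 15), (17, 7), (19, 15), (25, 19), (25, 7), (28, 19), (28, 7), (39, 19), (39, 39), (39, 7), (7, 7)}

{(15, 15), (17, 7), (19, 15), (25, 19), (25, 7), (28, 19), (28, 7), (39, 19), (39, 39), (39, 7), (7, 7)}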